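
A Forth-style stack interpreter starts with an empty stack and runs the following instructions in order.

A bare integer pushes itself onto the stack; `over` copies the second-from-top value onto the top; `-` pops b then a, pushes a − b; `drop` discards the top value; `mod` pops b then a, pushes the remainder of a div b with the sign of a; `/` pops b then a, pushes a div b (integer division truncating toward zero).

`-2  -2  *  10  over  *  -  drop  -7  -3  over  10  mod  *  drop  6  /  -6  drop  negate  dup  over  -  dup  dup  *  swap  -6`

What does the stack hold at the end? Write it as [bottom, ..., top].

-2      [-2]
-2      [-2, -2]
*       [4]
10      [4, 10]
over    [4, 10, 4]
*       [4, 40]
-       [-36]
drop    []
-7      [-7]
-3      [-7, -3]
over    [-7, -3, -7]
10      [-7, -3, -7, 10]
mod     [-7, -3, -7]
*       [-7, 21]
drop    [-7]
6       [-7, 6]
/       [-1]
-6      [-1, -6]
drop    [-1]
negate  [1]
dup     [1, 1]
over    [1, 1, 1]
-       [1, 0]
dup     [1, 0, 0]
dup     [1, 0, 0, 0]
*       [1, 0, 0]
swap    [1, 0, 0]
-6      [1, 0, 0, -6]

[1, 0, 0, -6]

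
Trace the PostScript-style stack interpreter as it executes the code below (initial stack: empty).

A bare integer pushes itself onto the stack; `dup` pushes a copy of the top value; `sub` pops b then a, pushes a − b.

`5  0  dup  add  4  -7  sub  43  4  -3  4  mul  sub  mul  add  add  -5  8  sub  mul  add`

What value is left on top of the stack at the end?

-9082

5   -> 5
0   -> 5 0
dup -> 5 0 0
add -> 5 0
4   -> 5 0 4
-7  -> 5 0 4 -7
sub -> 5 0 11
43  -> 5 0 11 43
4   -> 5 0 11 43 4
-3  -> 5 0 11 43 4 -3
4   -> 5 0 11 43 4 -3 4
mul -> 5 0 11 43 4 -12
sub -> 5 0 11 43 16
mul -> 5 0 11 688
add -> 5 0 699
add -> 5 699
-5  -> 5 699 -5
8   -> 5 699 -5 8
sub -> 5 699 -13
mul -> 5 -9087
add -> -9082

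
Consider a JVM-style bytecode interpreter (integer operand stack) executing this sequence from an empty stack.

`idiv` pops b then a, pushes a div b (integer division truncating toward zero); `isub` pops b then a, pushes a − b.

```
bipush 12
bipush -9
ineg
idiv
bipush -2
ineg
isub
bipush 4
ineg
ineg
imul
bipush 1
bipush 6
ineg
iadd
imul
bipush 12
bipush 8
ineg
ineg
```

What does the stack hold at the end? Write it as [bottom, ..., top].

[20, 12, 8]

bipush 12 : [12]
bipush -9 : [12, -9]
ineg      : [12, 9]
idiv      : [1]
bipush -2 : [1, -2]
ineg      : [1, 2]
isub      : [-1]
bipush 4  : [-1, 4]
ineg      : [-1, -4]
ineg      : [-1, 4]
imul      : [-4]
bipush 1  : [-4, 1]
bipush 6  : [-4, 1, 6]
ineg      : [-4, 1, -6]
iadd      : [-4, -5]
imul      : [20]
bipush 12 : [20, 12]
bipush 8  : [20, 12, 8]
ineg      : [20, 12, -8]
ineg      : [20, 12, 8]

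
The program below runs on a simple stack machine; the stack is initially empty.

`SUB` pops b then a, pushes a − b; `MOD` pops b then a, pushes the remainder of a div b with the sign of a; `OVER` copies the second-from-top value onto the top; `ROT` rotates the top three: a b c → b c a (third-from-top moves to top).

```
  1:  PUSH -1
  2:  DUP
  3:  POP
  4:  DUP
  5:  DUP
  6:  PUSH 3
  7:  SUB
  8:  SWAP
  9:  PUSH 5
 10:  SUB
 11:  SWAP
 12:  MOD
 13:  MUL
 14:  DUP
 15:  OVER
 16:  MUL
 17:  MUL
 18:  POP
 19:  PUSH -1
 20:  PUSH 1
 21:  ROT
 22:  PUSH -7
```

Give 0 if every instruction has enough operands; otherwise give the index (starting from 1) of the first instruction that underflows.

PUSH -1 : [-1]
DUP     : [-1, -1]
POP     : [-1]
DUP     : [-1, -1]
DUP     : [-1, -1, -1]
PUSH 3  : [-1, -1, -1, 3]
SUB     : [-1, -1, -4]
SWAP    : [-1, -4, -1]
PUSH 5  : [-1, -4, -1, 5]
SUB     : [-1, -4, -6]
SWAP    : [-1, -6, -4]
MOD     : [-1, -2]
MUL     : [2]
DUP     : [2, 2]
OVER    : [2, 2, 2]
MUL     : [2, 4]
MUL     : [8]
POP     : []
PUSH -1 : [-1]
PUSH 1  : [-1, 1]
ROT  — needs 3 operands, stack has 2 → underflow

21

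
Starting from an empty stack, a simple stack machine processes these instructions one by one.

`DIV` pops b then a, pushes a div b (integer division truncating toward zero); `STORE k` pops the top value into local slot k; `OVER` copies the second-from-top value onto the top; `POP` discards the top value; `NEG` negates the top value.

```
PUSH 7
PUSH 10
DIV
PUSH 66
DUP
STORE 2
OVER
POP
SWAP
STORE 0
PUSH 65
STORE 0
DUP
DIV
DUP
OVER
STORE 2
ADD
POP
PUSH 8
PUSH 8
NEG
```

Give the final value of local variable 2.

PUSH 7  → 7
PUSH 10 → 7 10
DIV     → 0
PUSH 66 → 0 66
DUP     → 0 66 66
STORE 2 → 0 66
OVER    → 0 66 0
POP     → 0 66
SWAP    → 66 0
STORE 0 → 66
PUSH 65 → 66 65
STORE 0 → 66
DUP     → 66 66
DIV     → 1
DUP     → 1 1
OVER    → 1 1 1
STORE 2 → 1 1
ADD     → 2
POP     → (empty)
PUSH 8  → 8
PUSH 8  → 8 8
NEG     → 8 -8

1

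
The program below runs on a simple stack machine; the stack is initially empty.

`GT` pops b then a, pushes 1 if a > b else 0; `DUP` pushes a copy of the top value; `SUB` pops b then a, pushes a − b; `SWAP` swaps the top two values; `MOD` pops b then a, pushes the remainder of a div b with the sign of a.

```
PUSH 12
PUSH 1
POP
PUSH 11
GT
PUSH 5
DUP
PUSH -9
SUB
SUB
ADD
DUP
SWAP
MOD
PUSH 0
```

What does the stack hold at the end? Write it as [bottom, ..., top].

[0, 0]

PUSH 12 -> [12]
PUSH 1  -> [12, 1]
POP     -> [12]
PUSH 11 -> [12, 11]
GT      -> [1]
PUSH 5  -> [1, 5]
DUP     -> [1, 5, 5]
PUSH -9 -> [1, 5, 5, -9]
SUB     -> [1, 5, 14]
SUB     -> [1, -9]
ADD     -> [-8]
DUP     -> [-8, -8]
SWAP    -> [-8, -8]
MOD     -> [0]
PUSH 0  -> [0, 0]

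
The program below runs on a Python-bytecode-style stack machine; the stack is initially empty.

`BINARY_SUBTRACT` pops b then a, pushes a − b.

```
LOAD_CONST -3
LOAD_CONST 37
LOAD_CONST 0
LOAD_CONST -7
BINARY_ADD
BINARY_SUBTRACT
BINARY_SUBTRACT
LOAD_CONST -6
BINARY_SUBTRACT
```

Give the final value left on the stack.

LOAD_CONST -3   → [-3]
LOAD_CONST 37   → [-3, 37]
LOAD_CONST 0    → [-3, 37, 0]
LOAD_CONST -7   → [-3, 37, 0, -7]
BINARY_ADD      → [-3, 37, -7]
BINARY_SUBTRACT → [-3, 44]
BINARY_SUBTRACT → [-47]
LOAD_CONST -6   → [-47, -6]
BINARY_SUBTRACT → [-41]

-41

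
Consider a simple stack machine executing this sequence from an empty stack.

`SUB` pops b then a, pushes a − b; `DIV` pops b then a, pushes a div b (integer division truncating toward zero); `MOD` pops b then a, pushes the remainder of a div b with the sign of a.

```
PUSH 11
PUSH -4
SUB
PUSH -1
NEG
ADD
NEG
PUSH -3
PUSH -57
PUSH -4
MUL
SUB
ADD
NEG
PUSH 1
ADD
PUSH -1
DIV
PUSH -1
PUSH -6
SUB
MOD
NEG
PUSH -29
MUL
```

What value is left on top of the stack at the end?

-87

PUSH 11   11
PUSH -4   11 -4
SUB       15
PUSH -1   15 -1
NEG       15 1
ADD       16
NEG       -16
PUSH -3   -16 -3
PUSH -57  -16 -3 -57
PUSH -4   -16 -3 -57 -4
MUL       -16 -3 228
SUB       -16 -231
ADD       -247
NEG       247
PUSH 1    247 1
ADD       248
PUSH -1   248 -1
DIV       -248
PUSH -1   -248 -1
PUSH -6   -248 -1 -6
SUB       -248 5
MOD       -3
NEG       3
PUSH -29  3 -29
MUL       -87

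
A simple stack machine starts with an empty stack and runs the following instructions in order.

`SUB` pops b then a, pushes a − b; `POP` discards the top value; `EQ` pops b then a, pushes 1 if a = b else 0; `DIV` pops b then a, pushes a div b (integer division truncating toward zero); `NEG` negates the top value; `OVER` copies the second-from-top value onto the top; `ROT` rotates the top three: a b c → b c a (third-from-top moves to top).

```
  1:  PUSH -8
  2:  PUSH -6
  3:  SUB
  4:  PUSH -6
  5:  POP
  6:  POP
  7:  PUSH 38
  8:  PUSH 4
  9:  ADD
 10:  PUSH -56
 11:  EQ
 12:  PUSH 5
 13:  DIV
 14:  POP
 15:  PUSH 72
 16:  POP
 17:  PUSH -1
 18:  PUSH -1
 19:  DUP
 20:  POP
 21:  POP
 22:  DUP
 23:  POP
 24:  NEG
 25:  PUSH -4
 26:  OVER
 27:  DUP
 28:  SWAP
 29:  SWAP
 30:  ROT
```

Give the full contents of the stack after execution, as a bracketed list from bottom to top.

PUSH -8  → -8
PUSH -6  → -8 -6
SUB      → -2
PUSH -6  → -2 -6
POP      → -2
POP      → (empty)
PUSH 38  → 38
PUSH 4   → 38 4
ADD      → 42
PUSH -56 → 42 -56
EQ       → 0
PUSH 5   → 0 5
DIV      → 0
POP      → (empty)
PUSH 72  → 72
POP      → (empty)
PUSH -1  → -1
PUSH -1  → -1 -1
DUP      → -1 -1 -1
POP      → -1 -1
POP      → -1
DUP      → -1 -1
POP      → -1
NEG      → 1
PUSH -4  → 1 -4
OVER     → 1 -4 1
DUP      → 1 -4 1 1
SWAP     → 1 -4 1 1
SWAP     → 1 -4 1 1
ROT      → 1 1 1 -4

[1, 1, 1, -4]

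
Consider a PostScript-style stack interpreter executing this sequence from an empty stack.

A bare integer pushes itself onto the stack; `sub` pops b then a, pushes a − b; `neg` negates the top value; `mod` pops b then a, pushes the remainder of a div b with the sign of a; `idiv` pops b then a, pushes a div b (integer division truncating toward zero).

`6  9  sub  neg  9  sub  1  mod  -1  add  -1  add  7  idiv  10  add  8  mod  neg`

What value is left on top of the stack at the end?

-2

6    -> [6]
9    -> [6, 9]
sub  -> [-3]
neg  -> [3]
9    -> [3, 9]
sub  -> [-6]
1    -> [-6, 1]
mod  -> [0]
-1   -> [0, -1]
add  -> [-1]
-1   -> [-1, -1]
add  -> [-2]
7    -> [-2, 7]
idiv -> [0]
10   -> [0, 10]
add  -> [10]
8    -> [10, 8]
mod  -> [2]
neg  -> [-2]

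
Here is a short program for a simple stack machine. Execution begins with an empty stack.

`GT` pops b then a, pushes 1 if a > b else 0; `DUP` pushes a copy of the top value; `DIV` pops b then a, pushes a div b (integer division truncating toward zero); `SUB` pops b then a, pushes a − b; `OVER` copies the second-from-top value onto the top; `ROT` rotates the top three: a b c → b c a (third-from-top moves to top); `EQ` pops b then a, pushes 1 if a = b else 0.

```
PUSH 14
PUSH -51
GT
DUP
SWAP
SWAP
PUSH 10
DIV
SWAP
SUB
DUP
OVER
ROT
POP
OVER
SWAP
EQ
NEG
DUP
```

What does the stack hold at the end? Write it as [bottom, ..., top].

PUSH 14   [14]
PUSH -51  [14, -51]
GT        [1]
DUP       [1, 1]
SWAP      [1, 1]
SWAP      [1, 1]
PUSH 10   [1, 1, 10]
DIV       [1, 0]
SWAP      [0, 1]
SUB       [-1]
DUP       [-1, -1]
OVER      [-1, -1, -1]
ROT       [-1, -1, -1]
POP       [-1, -1]
OVER      [-1, -1, -1]
SWAP      [-1, -1, -1]
EQ        [-1, 1]
NEG       [-1, -1]
DUP       [-1, -1, -1]

[-1, -1, -1]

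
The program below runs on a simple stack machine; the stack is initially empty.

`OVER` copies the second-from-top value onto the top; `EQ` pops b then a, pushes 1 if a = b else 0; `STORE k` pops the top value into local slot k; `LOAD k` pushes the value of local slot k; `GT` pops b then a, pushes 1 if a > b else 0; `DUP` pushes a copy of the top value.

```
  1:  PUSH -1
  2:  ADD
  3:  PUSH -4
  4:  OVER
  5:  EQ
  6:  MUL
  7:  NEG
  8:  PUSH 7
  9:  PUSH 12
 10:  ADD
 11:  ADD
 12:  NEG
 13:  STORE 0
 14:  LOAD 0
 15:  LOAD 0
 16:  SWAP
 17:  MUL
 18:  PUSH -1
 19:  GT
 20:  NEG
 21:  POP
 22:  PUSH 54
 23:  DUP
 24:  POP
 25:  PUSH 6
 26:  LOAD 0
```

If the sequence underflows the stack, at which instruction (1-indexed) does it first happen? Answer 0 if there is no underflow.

PUSH -1 -> -1
ADD  — needs 2 operands, stack has 1 → underflow

2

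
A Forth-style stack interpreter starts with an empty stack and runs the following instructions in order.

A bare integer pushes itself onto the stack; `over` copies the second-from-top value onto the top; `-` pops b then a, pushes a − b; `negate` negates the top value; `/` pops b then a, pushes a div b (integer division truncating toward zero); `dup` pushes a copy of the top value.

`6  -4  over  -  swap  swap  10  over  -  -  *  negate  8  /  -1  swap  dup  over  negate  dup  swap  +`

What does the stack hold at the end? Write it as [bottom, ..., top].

6       6
-4      6 -4
over    6 -4 6
-       6 -10
swap    -10 6
swap    6 -10
10      6 -10 10
over    6 -10 10 -10
-       6 -10 20
-       6 -30
*       -180
negate  180
8       180 8
/       22
-1      22 -1
swap    -1 22
dup     -1 22 22
over    -1 22 22 22
negate  -1 22 22 -22
dup     -1 22 22 -22 -22
swap    -1 22 22 -22 -22
+       -1 22 22 -44

[-1, 22, 22, -44]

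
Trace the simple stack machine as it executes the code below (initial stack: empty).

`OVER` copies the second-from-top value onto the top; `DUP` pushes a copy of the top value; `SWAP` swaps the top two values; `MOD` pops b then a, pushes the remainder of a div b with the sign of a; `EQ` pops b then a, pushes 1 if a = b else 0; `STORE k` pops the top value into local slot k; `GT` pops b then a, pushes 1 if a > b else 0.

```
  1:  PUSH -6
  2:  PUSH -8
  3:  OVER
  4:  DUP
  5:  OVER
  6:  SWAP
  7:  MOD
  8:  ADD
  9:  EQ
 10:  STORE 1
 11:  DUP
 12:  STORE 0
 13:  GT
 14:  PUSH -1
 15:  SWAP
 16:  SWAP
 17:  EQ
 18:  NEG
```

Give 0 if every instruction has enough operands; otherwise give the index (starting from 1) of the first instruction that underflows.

13

PUSH -6 : [-6]
PUSH -8 : [-6, -8]
OVER    : [-6, -8, -6]
DUP     : [-6, -8, -6, -6]
OVER    : [-6, -8, -6, -6, -6]
SWAP    : [-6, -8, -6, -6, -6]
MOD     : [-6, -8, -6, 0]
ADD     : [-6, -8, -6]
EQ      : [-6, 0]
STORE 1 : [-6]
DUP     : [-6, -6]
STORE 0 : [-6]
GT  — needs 2 operands, stack has 1 → underflow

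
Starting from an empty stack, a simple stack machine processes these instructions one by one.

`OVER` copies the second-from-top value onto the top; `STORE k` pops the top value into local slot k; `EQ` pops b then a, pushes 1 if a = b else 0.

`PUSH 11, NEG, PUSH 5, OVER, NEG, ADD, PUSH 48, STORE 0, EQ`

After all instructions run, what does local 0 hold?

PUSH 11  11
NEG      -11
PUSH 5   -11 5
OVER     -11 5 -11
NEG      -11 5 11
ADD      -11 16
PUSH 48  -11 16 48
STORE 0  -11 16
EQ       0

48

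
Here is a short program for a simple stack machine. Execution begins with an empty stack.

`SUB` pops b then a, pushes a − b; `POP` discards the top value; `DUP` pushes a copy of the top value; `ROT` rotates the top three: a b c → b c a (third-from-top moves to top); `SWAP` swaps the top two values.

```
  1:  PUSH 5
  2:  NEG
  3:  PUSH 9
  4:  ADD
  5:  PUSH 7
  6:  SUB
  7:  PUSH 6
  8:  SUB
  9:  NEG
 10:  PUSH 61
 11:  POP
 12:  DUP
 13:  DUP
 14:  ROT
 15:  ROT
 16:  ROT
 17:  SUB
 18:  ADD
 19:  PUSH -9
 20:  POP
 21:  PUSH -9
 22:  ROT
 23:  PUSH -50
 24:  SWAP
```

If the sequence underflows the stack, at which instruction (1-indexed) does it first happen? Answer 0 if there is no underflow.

PUSH 5  : 5
NEG     : -5
PUSH 9  : -5 9
ADD     : 4
PUSH 7  : 4 7
SUB     : -3
PUSH 6  : -3 6
SUB     : -9
NEG     : 9
PUSH 61 : 9 61
POP     : 9
DUP     : 9 9
DUP     : 9 9 9
ROT     : 9 9 9
ROT     : 9 9 9
ROT     : 9 9 9
SUB     : 9 0
ADD     : 9
PUSH -9 : 9 -9
POP     : 9
PUSH -9 : 9 -9
ROT  — needs 3 operands, stack has 2 → underflow

22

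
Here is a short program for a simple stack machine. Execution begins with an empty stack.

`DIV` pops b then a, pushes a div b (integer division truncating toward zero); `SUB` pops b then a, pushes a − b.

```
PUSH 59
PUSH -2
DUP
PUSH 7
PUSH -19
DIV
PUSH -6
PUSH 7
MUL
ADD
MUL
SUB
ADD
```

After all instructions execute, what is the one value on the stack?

-27

PUSH 59  : 59
PUSH -2  : 59 -2
DUP      : 59 -2 -2
PUSH 7   : 59 -2 -2 7
PUSH -19 : 59 -2 -2 7 -19
DIV      : 59 -2 -2 0
PUSH -6  : 59 -2 -2 0 -6
PUSH 7   : 59 -2 -2 0 -6 7
MUL      : 59 -2 -2 0 -42
ADD      : 59 -2 -2 -42
MUL      : 59 -2 84
SUB      : 59 -86
ADD      : -27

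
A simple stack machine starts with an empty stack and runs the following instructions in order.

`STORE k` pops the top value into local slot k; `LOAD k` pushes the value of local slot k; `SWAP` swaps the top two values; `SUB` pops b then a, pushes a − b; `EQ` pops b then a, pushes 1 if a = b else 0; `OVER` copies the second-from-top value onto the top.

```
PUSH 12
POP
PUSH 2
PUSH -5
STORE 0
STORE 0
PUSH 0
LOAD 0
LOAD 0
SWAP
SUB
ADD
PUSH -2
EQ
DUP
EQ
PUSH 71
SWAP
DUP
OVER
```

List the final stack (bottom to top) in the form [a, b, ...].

PUSH 12 -> [12]
POP     -> []
PUSH 2  -> [2]
PUSH -5 -> [2, -5]
STORE 0 -> [2]
STORE 0 -> []
PUSH 0  -> [0]
LOAD 0  -> [0, 2]
LOAD 0  -> [0, 2, 2]
SWAP    -> [0, 2, 2]
SUB     -> [0, 0]
ADD     -> [0]
PUSH -2 -> [0, -2]
EQ      -> [0]
DUP     -> [0, 0]
EQ      -> [1]
PUSH 71 -> [1, 71]
SWAP    -> [71, 1]
DUP     -> [71, 1, 1]
OVER    -> [71, 1, 1, 1]

[71, 1, 1, 1]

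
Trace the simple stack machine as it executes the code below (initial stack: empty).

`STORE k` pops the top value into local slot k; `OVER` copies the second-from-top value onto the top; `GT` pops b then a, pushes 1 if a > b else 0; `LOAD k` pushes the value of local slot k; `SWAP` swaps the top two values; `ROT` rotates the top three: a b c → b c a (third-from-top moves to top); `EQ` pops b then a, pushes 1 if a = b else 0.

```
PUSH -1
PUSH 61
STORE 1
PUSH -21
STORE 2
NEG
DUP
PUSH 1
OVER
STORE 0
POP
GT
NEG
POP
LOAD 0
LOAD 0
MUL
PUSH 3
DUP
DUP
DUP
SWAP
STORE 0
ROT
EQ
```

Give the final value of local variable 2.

PUSH -1   -1
PUSH 61   -1 61
STORE 1   -1
PUSH -21  -1 -21
STORE 2   -1
NEG       1
DUP       1 1
PUSH 1    1 1 1
OVER      1 1 1 1
STORE 0   1 1 1
POP       1 1
GT        0
NEG       0
POP       (empty)
LOAD 0    1
LOAD 0    1 1
MUL       1
PUSH 3    1 3
DUP       1 3 3
DUP       1 3 3 3
DUP       1 3 3 3 3
SWAP      1 3 3 3 3
STORE 0   1 3 3 3
ROT       1 3 3 3
EQ        1 3 1

-21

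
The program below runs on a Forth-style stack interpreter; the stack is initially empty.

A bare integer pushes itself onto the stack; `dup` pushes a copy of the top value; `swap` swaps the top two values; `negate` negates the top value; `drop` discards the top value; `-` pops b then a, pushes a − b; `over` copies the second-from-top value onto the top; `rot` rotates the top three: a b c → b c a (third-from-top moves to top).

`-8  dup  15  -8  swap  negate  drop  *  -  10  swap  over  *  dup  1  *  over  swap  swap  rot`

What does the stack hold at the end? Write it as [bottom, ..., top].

-8      [-8]
dup     [-8, -8]
15      [-8, -8, 15]
-8      [-8, -8, 15, -8]
swap    [-8, -8, -8, 15]
negate  [-8, -8, -8, -15]
drop    [-8, -8, -8]
*       [-8, 64]
-       [-72]
10      [-72, 10]
swap    [10, -72]
over    [10, -72, 10]
*       [10, -720]
dup     [10, -720, -720]
1       [10, -720, -720, 1]
*       [10, -720, -720]
over    [10, -720, -720, -720]
swap    [10, -720, -720, -720]
swap    [10, -720, -720, -720]
rot     [10, -720, -720, -720]

[10, -720, -720, -720]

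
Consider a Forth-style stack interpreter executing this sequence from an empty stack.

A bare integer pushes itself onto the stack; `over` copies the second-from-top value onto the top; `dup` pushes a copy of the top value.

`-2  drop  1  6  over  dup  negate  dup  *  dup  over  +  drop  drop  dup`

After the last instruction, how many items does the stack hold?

-2     → [-2]
drop   → []
1      → [1]
6      → [1, 6]
over   → [1, 6, 1]
dup    → [1, 6, 1, 1]
negate → [1, 6, 1, -1]
dup    → [1, 6, 1, -1, -1]
*      → [1, 6, 1, 1]
dup    → [1, 6, 1, 1, 1]
over   → [1, 6, 1, 1, 1, 1]
+      → [1, 6, 1, 1, 2]
drop   → [1, 6, 1, 1]
drop   → [1, 6, 1]
dup    → [1, 6, 1, 1]

4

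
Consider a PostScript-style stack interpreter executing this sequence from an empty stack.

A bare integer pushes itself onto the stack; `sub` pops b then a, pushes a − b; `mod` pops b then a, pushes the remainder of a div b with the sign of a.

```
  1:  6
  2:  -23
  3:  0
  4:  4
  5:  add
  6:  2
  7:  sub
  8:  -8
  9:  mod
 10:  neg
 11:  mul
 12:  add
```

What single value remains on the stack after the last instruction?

6   → 6
-23 → 6 -23
0   → 6 -23 0
4   → 6 -23 0 4
add → 6 -23 4
2   → 6 -23 4 2
sub → 6 -23 2
-8  → 6 -23 2 -8
mod → 6 -23 2
neg → 6 -23 -2
mul → 6 46
add → 52

52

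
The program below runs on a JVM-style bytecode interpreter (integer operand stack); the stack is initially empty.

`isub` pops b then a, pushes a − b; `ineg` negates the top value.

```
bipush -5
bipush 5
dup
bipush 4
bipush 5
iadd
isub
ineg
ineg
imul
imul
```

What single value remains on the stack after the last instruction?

100

bipush -5  -5
bipush 5   -5 5
dup        -5 5 5
bipush 4   -5 5 5 4
bipush 5   -5 5 5 4 5
iadd       -5 5 5 9
isub       -5 5 -4
ineg       -5 5 4
ineg       -5 5 -4
imul       -5 -20
imul       100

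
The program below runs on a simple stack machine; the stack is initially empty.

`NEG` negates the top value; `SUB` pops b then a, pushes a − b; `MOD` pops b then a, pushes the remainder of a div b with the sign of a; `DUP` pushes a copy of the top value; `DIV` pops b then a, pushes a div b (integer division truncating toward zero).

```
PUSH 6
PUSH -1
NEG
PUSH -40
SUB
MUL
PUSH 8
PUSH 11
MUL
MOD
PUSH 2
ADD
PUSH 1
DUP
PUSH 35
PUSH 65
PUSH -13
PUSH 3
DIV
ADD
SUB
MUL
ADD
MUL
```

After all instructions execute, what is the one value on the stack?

-1800

PUSH 6   : [6]
PUSH -1  : [6, -1]
NEG      : [6, 1]
PUSH -40 : [6, 1, -40]
SUB      : [6, 41]
MUL      : [246]
PUSH 8   : [246, 8]
PUSH 11  : [246, 8, 11]
MUL      : [246, 88]
MOD      : [70]
PUSH 2   : [70, 2]
ADD      : [72]
PUSH 1   : [72, 1]
DUP      : [72, 1, 1]
PUSH 35  : [72, 1, 1, 35]
PUSH 65  : [72, 1, 1, 35, 65]
PUSH -13 : [72, 1, 1, 35, 65, -13]
PUSH 3   : [72, 1, 1, 35, 65, -13, 3]
DIV      : [72, 1, 1, 35, 65, -4]
ADD      : [72, 1, 1, 35, 61]
SUB      : [72, 1, 1, -26]
MUL      : [72, 1, -26]
ADD      : [72, -25]
MUL      : [-1800]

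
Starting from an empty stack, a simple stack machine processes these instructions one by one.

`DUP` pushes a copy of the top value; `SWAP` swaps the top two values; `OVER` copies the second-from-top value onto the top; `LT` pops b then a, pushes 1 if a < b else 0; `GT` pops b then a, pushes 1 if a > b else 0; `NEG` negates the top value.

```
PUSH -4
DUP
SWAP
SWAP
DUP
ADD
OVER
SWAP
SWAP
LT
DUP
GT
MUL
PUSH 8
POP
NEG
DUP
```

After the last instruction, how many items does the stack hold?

PUSH -4  -4
DUP      -4 -4
SWAP     -4 -4
SWAP     -4 -4
DUP      -4 -4 -4
ADD      -4 -8
OVER     -4 -8 -4
SWAP     -4 -4 -8
SWAP     -4 -8 -4
LT       -4 1
DUP      -4 1 1
GT       -4 0
MUL      0
PUSH 8   0 8
POP      0
NEG      0
DUP      0 0

2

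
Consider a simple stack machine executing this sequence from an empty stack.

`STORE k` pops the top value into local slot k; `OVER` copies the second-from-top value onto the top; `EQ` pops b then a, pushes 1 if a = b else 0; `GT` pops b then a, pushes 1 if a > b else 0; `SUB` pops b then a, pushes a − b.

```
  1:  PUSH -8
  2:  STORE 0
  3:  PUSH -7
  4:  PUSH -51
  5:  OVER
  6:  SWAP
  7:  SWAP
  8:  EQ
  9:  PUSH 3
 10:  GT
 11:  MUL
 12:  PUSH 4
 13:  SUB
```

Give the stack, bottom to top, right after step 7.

PUSH -8   [-8]
STORE 0   []
PUSH -7   [-7]
PUSH -51  [-7, -51]
OVER      [-7, -51, -7]
SWAP      [-7, -7, -51]
SWAP      [-7, -51, -7]

[-7, -51, -7]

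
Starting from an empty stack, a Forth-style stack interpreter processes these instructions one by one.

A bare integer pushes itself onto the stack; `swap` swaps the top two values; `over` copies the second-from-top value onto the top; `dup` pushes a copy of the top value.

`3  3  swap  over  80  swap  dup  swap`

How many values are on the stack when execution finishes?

3    -> [3]
3    -> [3, 3]
swap -> [3, 3]
over -> [3, 3, 3]
80   -> [3, 3, 3, 80]
swap -> [3, 3, 80, 3]
dup  -> [3, 3, 80, 3, 3]
swap -> [3, 3, 80, 3, 3]

5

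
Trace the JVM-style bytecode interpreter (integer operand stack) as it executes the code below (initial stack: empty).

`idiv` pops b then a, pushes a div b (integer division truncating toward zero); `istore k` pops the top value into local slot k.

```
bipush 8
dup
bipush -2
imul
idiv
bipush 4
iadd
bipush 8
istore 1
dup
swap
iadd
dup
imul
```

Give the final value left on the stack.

bipush 8   [8]
dup        [8, 8]
bipush -2  [8, 8, -2]
imul       [8, -16]
idiv       [0]
bipush 4   [0, 4]
iadd       [4]
bipush 8   [4, 8]
istore 1   [4]
dup        [4, 4]
swap       [4, 4]
iadd       [8]
dup        [8, 8]
imul       [64]

64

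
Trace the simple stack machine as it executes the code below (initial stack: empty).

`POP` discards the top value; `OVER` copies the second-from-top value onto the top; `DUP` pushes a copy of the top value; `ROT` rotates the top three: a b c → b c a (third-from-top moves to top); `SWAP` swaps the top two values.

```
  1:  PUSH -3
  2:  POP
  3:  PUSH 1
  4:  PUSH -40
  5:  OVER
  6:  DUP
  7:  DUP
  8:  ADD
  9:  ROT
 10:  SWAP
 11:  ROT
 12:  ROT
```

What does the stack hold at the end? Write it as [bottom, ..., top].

PUSH -3  → -3
POP      → (empty)
PUSH 1   → 1
PUSH -40 → 1 -40
OVER     → 1 -40 1
DUP      → 1 -40 1 1
DUP      → 1 -40 1 1 1
ADD      → 1 -40 1 2
ROT      → 1 1 2 -40
SWAP     → 1 1 -40 2
ROT      → 1 -40 2 1
ROT      → 1 2 1 -40

[1, 2, 1, -40]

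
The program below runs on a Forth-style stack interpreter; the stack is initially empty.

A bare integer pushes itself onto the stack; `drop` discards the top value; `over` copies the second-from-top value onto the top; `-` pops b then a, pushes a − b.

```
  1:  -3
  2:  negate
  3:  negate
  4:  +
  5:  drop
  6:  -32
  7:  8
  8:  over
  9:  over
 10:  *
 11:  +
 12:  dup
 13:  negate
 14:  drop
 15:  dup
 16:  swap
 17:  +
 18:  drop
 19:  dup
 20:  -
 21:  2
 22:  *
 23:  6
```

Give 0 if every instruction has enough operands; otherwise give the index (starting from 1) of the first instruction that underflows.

4

-3     → -3
negate → 3
negate → -3
+  — needs 2 operands, stack has 1 → underflow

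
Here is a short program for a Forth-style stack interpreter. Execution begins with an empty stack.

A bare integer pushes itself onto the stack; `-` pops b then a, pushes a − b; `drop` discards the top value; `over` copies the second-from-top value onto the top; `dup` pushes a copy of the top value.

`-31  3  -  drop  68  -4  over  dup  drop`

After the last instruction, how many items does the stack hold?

3

-31   -31
3     -31 3
-     -34
drop  (empty)
68    68
-4    68 -4
over  68 -4 68
dup   68 -4 68 68
drop  68 -4 68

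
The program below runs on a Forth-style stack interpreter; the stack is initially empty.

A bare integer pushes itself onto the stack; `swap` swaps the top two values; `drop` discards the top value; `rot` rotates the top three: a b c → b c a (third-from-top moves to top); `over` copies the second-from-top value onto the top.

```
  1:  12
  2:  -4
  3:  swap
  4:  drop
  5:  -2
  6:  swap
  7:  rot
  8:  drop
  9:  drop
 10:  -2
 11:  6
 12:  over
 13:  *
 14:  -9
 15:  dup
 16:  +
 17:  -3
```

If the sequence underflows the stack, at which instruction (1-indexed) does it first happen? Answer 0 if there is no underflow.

7

12   -> 12
-4   -> 12 -4
swap -> -4 12
drop -> -4
-2   -> -4 -2
swap -> -2 -4
rot  — needs 3 operands, stack has 2 → underflow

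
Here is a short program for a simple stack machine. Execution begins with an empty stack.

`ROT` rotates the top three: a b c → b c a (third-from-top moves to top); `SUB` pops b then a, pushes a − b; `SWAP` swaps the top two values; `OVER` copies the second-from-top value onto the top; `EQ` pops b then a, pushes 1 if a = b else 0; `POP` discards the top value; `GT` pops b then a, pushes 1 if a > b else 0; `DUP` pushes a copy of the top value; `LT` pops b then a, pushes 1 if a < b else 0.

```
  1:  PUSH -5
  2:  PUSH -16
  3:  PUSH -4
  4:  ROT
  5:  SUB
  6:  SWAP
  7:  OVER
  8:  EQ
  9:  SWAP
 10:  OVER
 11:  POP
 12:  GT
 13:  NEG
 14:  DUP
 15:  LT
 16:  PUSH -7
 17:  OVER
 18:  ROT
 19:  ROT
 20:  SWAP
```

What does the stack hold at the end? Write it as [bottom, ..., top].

PUSH -5  : [-5]
PUSH -16 : [-5, -16]
PUSH -4  : [-5, -16, -4]
ROT      : [-16, -4, -5]
SUB      : [-16, 1]
SWAP     : [1, -16]
OVER     : [1, -16, 1]
EQ       : [1, 0]
SWAP     : [0, 1]
OVER     : [0, 1, 0]
POP      : [0, 1]
GT       : [0]
NEG      : [0]
DUP      : [0, 0]
LT       : [0]
PUSH -7  : [0, -7]
OVER     : [0, -7, 0]
ROT      : [-7, 0, 0]
ROT      : [0, 0, -7]
SWAP     : [0, -7, 0]

[0, -7, 0]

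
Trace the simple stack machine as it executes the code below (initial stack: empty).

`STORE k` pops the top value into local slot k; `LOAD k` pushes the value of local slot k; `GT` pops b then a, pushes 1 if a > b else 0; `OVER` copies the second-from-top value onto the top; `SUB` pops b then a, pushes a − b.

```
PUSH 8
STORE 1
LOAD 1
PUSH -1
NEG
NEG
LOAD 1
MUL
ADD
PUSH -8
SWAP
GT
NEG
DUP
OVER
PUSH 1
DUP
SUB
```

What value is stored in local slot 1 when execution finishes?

8

PUSH 8   [8]
STORE 1  []
LOAD 1   [8]
PUSH -1  [8, -1]
NEG      [8, 1]
NEG      [8, -1]
LOAD 1   [8, -1, 8]
MUL      [8, -8]
ADD      [0]
PUSH -8  [0, -8]
SWAP     [-8, 0]
GT       [0]
NEG      [0]
DUP      [0, 0]
OVER     [0, 0, 0]
PUSH 1   [0, 0, 0, 1]
DUP      [0, 0, 0, 1, 1]
SUB      [0, 0, 0, 0]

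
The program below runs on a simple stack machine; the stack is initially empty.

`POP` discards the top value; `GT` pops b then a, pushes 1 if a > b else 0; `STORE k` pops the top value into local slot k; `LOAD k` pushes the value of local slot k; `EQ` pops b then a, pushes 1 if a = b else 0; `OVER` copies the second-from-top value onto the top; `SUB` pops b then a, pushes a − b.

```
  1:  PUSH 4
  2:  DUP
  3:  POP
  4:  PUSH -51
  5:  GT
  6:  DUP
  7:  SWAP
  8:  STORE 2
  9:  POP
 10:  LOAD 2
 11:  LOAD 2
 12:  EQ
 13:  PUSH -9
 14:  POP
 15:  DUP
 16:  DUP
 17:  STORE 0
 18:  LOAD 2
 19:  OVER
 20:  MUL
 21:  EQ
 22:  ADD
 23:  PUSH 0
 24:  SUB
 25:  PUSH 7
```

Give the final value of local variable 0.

PUSH 4    [4]
DUP       [4, 4]
POP       [4]
PUSH -51  [4, -51]
GT        [1]
DUP       [1, 1]
SWAP      [1, 1]
STORE 2   [1]
POP       []
LOAD 2    [1]
LOAD 2    [1, 1]
EQ        [1]
PUSH -9   [1, -9]
POP       [1]
DUP       [1, 1]
DUP       [1, 1, 1]
STORE 0   [1, 1]
LOAD 2    [1, 1, 1]
OVER      [1, 1, 1, 1]
MUL       [1, 1, 1]
EQ        [1, 1]
ADD       [2]
PUSH 0    [2, 0]
SUB       [2]
PUSH 7    [2, 7]

1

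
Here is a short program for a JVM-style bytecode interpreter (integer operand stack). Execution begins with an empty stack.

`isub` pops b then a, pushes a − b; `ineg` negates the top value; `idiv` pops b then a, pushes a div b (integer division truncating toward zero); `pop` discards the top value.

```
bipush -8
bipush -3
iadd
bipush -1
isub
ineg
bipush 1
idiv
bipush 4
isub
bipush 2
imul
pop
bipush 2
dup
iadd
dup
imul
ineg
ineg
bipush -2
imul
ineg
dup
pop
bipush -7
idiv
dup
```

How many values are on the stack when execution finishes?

2

bipush -8 : [-8]
bipush -3 : [-8, -3]
iadd      : [-11]
bipush -1 : [-11, -1]
isub      : [-10]
ineg      : [10]
bipush 1  : [10, 1]
idiv      : [10]
bipush 4  : [10, 4]
isub      : [6]
bipush 2  : [6, 2]
imul      : [12]
pop       : []
bipush 2  : [2]
dup       : [2, 2]
iadd      : [4]
dup       : [4, 4]
imul      : [16]
ineg      : [-16]
ineg      : [16]
bipush -2 : [16, -2]
imul      : [-32]
ineg      : [32]
dup       : [32, 32]
pop       : [32]
bipush -7 : [32, -7]
idiv      : [-4]
dup       : [-4, -4]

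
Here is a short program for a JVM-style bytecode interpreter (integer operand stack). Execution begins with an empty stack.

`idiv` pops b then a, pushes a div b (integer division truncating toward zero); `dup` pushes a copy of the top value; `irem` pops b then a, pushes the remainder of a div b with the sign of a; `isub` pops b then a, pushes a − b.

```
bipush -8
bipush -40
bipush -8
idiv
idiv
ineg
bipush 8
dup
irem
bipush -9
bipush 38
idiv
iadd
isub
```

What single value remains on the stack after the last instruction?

1

bipush -8  : [-8]
bipush -40 : [-8, -40]
bipush -8  : [-8, -40, -8]
idiv       : [-8, 5]
idiv       : [-1]
ineg       : [1]
bipush 8   : [1, 8]
dup        : [1, 8, 8]
irem       : [1, 0]
bipush -9  : [1, 0, -9]
bipush 38  : [1, 0, -9, 38]
idiv       : [1, 0, 0]
iadd       : [1, 0]
isub       : [1]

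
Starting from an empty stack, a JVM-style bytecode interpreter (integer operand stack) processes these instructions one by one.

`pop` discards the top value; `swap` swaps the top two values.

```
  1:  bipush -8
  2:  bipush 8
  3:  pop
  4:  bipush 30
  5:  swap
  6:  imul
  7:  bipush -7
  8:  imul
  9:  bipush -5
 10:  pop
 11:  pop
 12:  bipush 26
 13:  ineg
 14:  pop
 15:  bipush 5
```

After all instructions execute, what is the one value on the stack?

bipush -8  -8
bipush 8   -8 8
pop        -8
bipush 30  -8 30
swap       30 -8
imul       -240
bipush -7  -240 -7
imul       1680
bipush -5  1680 -5
pop        1680
pop        (empty)
bipush 26  26
ineg       -26
pop        (empty)
bipush 5   5

5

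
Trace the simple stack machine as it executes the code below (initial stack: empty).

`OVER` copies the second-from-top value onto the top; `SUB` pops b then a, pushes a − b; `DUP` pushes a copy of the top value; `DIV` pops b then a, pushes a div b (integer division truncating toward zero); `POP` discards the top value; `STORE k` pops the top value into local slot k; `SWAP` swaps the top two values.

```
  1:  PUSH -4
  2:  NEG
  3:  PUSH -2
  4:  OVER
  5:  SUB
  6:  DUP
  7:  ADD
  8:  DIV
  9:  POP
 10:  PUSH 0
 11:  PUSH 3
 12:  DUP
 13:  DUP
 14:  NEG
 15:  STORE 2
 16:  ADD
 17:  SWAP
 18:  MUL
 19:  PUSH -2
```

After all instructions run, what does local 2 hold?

PUSH -4 → -4
NEG     → 4
PUSH -2 → 4 -2
OVER    → 4 -2 4
SUB     → 4 -6
DUP     → 4 -6 -6
ADD     → 4 -12
DIV     → 0
POP     → (empty)
PUSH 0  → 0
PUSH 3  → 0 3
DUP     → 0 3 3
DUP     → 0 3 3 3
NEG     → 0 3 3 -3
STORE 2 → 0 3 3
ADD     → 0 6
SWAP    → 6 0
MUL     → 0
PUSH -2 → 0 -2

-3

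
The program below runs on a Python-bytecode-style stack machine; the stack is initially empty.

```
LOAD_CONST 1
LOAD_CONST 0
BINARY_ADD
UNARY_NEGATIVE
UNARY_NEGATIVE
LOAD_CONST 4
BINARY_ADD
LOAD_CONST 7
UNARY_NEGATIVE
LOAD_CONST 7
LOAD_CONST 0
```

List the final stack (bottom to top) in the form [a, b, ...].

LOAD_CONST 1   → [1]
LOAD_CONST 0   → [1, 0]
BINARY_ADD     → [1]
UNARY_NEGATIVE → [-1]
UNARY_NEGATIVE → [1]
LOAD_CONST 4   → [1, 4]
BINARY_ADD     → [5]
LOAD_CONST 7   → [5, 7]
UNARY_NEGATIVE → [5, -7]
LOAD_CONST 7   → [5, -7, 7]
LOAD_CONST 0   → [5, -7, 7, 0]

[5, -7, 7, 0]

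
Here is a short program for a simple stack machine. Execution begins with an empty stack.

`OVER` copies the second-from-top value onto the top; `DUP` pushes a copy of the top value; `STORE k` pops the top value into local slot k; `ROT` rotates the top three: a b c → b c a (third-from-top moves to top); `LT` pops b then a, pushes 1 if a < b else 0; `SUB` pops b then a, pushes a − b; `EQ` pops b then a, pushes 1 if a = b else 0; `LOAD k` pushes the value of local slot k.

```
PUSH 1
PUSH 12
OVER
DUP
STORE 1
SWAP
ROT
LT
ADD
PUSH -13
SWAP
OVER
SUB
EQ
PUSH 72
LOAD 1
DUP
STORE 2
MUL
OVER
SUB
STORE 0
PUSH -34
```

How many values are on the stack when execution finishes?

PUSH 1   → 1
PUSH 12  → 1 12
OVER     → 1 12 1
DUP      → 1 12 1 1
STORE 1  → 1 12 1
SWAP     → 1 1 12
ROT      → 1 12 1
LT       → 1 0
ADD      → 1
PUSH -13 → 1 -13
SWAP     → -13 1
OVER     → -13 1 -13
SUB      → -13 14
EQ       → 0
PUSH 72  → 0 72
LOAD 1   → 0 72 1
DUP      → 0 72 1 1
STORE 2  → 0 72 1
MUL      → 0 72
OVER     → 0 72 0
SUB      → 0 72
STORE 0  → 0
PUSH -34 → 0 -34

2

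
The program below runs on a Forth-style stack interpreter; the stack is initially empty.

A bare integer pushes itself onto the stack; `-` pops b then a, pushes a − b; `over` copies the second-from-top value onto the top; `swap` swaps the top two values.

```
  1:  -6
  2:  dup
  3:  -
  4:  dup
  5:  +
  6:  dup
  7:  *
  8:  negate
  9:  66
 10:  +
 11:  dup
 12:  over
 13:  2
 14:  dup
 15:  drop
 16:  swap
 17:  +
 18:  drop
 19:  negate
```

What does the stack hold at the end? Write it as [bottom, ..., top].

-6     : -6
dup    : -6 -6
-      : 0
dup    : 0 0
+      : 0
dup    : 0 0
*      : 0
negate : 0
66     : 0 66
+      : 66
dup    : 66 66
over   : 66 66 66
2      : 66 66 66 2
dup    : 66 66 66 2 2
drop   : 66 66 66 2
swap   : 66 66 2 66
+      : 66 66 68
drop   : 66 66
negate : 66 -66

[66, -66]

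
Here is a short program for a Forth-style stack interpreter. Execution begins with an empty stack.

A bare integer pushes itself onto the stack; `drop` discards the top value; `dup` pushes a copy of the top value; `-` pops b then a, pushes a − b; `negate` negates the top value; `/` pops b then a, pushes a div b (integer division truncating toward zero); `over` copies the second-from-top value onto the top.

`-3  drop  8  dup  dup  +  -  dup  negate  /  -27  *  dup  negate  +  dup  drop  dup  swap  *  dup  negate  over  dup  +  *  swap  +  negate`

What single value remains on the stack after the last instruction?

0

-3     → [-3]
drop   → []
8      → [8]
dup    → [8, 8]
dup    → [8, 8, 8]
+      → [8, 16]
-      → [-8]
dup    → [-8, -8]
negate → [-8, 8]
/      → [-1]
-27    → [-1, -27]
*      → [27]
dup    → [27, 27]
negate → [27, -27]
+      → [0]
dup    → [0, 0]
drop   → [0]
dup    → [0, 0]
swap   → [0, 0]
*      → [0]
dup    → [0, 0]
negate → [0, 0]
over   → [0, 0, 0]
dup    → [0, 0, 0, 0]
+      → [0, 0, 0]
*      → [0, 0]
swap   → [0, 0]
+      → [0]
negate → [0]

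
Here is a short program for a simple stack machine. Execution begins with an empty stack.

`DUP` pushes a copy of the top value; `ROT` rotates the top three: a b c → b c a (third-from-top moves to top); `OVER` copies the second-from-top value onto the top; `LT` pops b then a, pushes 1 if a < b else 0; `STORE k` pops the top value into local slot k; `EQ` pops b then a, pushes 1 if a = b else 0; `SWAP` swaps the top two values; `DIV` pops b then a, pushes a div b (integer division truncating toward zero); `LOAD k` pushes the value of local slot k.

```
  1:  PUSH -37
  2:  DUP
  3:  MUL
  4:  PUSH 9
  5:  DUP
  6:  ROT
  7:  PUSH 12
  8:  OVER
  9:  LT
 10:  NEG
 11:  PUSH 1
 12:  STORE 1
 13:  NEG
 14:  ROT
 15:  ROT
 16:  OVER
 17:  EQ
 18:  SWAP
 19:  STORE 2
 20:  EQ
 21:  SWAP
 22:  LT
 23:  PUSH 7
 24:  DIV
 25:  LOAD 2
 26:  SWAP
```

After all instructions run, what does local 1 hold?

1

PUSH -37 → -37
DUP      → -37 -37
MUL      → 1369
PUSH 9   → 1369 9
DUP      → 1369 9 9
ROT      → 9 9 1369
PUSH 12  → 9 9 1369 12
OVER     → 9 9 1369 12 1369
LT       → 9 9 1369 1
NEG      → 9 9 1369 -1
PUSH 1   → 9 9 1369 -1 1
STORE 1  → 9 9 1369 -1
NEG      → 9 9 1369 1
ROT      → 9 1369 1 9
ROT      → 9 1 9 1369
OVER     → 9 1 9 1369 9
EQ       → 9 1 9 0
SWAP     → 9 1 0 9
STORE 2  → 9 1 0
EQ       → 9 0
SWAP     → 0 9
LT       → 1
PUSH 7   → 1 7
DIV      → 0
LOAD 2   → 0 9
SWAP     → 9 0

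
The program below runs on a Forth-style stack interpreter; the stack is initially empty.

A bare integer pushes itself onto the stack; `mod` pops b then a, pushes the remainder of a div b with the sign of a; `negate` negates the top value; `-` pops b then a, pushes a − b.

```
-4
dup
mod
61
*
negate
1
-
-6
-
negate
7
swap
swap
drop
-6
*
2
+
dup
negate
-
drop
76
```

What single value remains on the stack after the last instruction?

76

-4     : [-4]
dup    : [-4, -4]
mod    : [0]
61     : [0, 61]
*      : [0]
negate : [0]
1      : [0, 1]
-      : [-1]
-6     : [-1, -6]
-      : [5]
negate : [-5]
7      : [-5, 7]
swap   : [7, -5]
swap   : [-5, 7]
drop   : [-5]
-6     : [-5, -6]
*      : [30]
2      : [30, 2]
+      : [32]
dup    : [32, 32]
negate : [32, -32]
-      : [64]
drop   : []
76     : [76]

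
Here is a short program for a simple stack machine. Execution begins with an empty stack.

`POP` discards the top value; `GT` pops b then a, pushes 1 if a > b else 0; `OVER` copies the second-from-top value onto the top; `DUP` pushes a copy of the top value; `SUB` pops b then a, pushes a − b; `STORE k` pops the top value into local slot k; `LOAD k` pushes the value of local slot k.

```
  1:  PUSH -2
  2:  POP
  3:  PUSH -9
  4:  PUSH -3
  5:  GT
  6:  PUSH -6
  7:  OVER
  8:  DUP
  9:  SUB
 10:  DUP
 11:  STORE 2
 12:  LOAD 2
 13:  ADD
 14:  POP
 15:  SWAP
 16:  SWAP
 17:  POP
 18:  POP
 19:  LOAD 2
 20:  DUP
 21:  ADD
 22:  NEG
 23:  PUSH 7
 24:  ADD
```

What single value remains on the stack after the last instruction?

7

PUSH -2 → [-2]
POP     → []
PUSH -9 → [-9]
PUSH -3 → [-9, -3]
GT      → [0]
PUSH -6 → [0, -6]
OVER    → [0, -6, 0]
DUP     → [0, -6, 0, 0]
SUB     → [0, -6, 0]
DUP     → [0, -6, 0, 0]
STORE 2 → [0, -6, 0]
LOAD 2  → [0, -6, 0, 0]
ADD     → [0, -6, 0]
POP     → [0, -6]
SWAP    → [-6, 0]
SWAP    → [0, -6]
POP     → [0]
POP     → []
LOAD 2  → [0]
DUP     → [0, 0]
ADD     → [0]
NEG     → [0]
PUSH 7  → [0, 7]
ADD     → [7]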